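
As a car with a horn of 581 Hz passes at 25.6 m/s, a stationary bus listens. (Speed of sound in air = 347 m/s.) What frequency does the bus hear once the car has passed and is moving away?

Receding: f₂ = f · v/(v + v_s) = 581 × 347/372.6 ≈ 541 Hz.

541 Hz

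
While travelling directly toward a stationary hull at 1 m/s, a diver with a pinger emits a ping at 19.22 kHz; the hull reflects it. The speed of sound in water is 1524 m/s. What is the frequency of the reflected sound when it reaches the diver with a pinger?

19.25 kHz

The hull receives the sound from a moving source: f₁ = f₀ · v/(v − v_e) = 19.22 × 1524/1523 ≈ 19.23 kHz.
On the return leg the diver with a pinger is a moving observer: f₂ = f₁ · (v + v_e)/v = 19.23 × 1525/1524 ≈ 19.25 kHz.
Equivalently f₂ = f₀ · (v + v_e)/(v − v_e).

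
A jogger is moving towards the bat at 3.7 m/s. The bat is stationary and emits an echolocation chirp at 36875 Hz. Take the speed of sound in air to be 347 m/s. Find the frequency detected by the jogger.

Only the observer moves, toward the source, so f' = f · (v + v_o)/v.
f' = 36875 × (347 + 3.7)/347 = 36875 × 350.7/347 ≈ 37268 Hz.

37268 Hz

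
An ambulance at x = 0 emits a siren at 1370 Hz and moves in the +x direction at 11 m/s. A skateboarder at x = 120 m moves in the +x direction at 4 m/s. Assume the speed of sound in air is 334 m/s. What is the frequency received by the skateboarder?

1400 Hz

The observer lies on the +x side, so the source is heading toward the observer and the observer is heading away from the source.
With source approaching and observer receding, f' = f · (v − v_o)/(v − v_s).
f' = 1370 × (334 − 4)/(334 − 11) = 1370 × 330/323 ≈ 1400 Hz.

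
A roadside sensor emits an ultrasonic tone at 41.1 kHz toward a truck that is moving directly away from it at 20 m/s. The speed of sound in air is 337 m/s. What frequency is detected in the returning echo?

At the truck (a moving observer), f₁ = f₀ · (v − u)/v = 41.1 × 317/337 ≈ 38.7 kHz.
The reflection then acts as a moving source: f₂ = f₁ · v/(v + u) ≈ 36.5 kHz.
Equivalently f₂ = f₀ · (v − u)/(v + u).

36.5 kHz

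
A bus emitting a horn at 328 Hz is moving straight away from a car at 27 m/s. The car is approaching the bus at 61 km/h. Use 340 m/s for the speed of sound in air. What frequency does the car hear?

319 Hz

61 km/h = 16.94 m/s.
General Doppler shift: f' = f · (v + v_o)/(v + v_s).
f' = 328 × (340 + 16.94)/(340 + 27) = 328 × 356.94/367 ≈ 319 Hz.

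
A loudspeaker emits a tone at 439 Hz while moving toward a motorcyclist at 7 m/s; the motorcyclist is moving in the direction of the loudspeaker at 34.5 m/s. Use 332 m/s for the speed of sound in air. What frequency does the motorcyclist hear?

495 Hz

General Doppler shift: f' = f · (v + v_o)/(v − v_s).
f' = 439 × (332 + 34.5)/(332 − 7) = 439 × 366.5/325 ≈ 495 Hz.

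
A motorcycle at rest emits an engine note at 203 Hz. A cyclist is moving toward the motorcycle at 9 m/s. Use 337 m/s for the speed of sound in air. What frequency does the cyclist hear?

208 Hz

Moving observer, stationary source: f' = f · (v + v_o)/v.
f' = 203 × (337 + 9)/337 = 203 × 346/337 ≈ 208 Hz.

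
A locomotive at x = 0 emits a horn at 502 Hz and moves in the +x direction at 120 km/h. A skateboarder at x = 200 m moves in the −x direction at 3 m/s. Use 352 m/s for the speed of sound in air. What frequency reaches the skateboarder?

120 km/h = 33.33 m/s.
The observer lies on the +x side, so the source is heading toward the observer and the observer is heading toward the source.
General Doppler shift: f' = f · (v + v_o)/(v − v_s).
f' = 502 × (352 + 3)/(352 − 33.33) = 502 × 355/318.67 ≈ 559 Hz.

559 Hz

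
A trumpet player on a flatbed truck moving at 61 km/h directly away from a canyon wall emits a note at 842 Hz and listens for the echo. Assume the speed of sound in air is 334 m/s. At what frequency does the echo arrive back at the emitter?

61 km/h = 16.94 m/s.
The canyon wall receives the sound from a moving source: f₁ = f₀ · v/(v + v_e) = 842 × 334/350.94 ≈ 801 Hz.
On the return leg the trumpet player on a flatbed truck is a moving observer: f₂ = f₁ · (v − v_e)/v = 801 × 317.06/334 ≈ 761 Hz.

761 Hz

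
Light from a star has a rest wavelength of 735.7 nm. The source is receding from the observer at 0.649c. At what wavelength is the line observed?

Relativistic Doppler for wavelength: λ' = λ₀ · √((1 + β)/(1 − β)).
λ' = 735.7 × √(1.6490/0.3510) = 735.7 × 2.16749 ≈ 1594.6 nm.

1594.6 nm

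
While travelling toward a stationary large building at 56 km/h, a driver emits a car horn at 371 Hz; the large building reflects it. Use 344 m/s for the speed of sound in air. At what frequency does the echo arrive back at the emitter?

406 Hz

56 km/h = 15.56 m/s.
The large building receives the sound from a moving source: f₁ = f₀ · v/(v − v_e) = 371 × 344/328.44 ≈ 389 Hz.
On the return leg the driver is a moving observer: f₂ = f₁ · (v + v_e)/v = 389 × 359.56/344 ≈ 406 Hz.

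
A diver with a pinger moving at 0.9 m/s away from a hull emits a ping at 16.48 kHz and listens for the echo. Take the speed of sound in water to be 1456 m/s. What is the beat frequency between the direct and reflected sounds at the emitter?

The hull receives the sound from a moving source: f₁ = f₀ · v/(v + v_e) = 16.48 × 1456/1456.9 ≈ 16.4698 kHz.
On the return leg the diver with a pinger is a moving observer: f₂ = f₁ · (v − v_e)/v = 16.4698 × 1455.1/1456 ≈ 16.4596 kHz.
Beat against the emitted tone (with f₀ = 16480 Hz): |f₂ − f₀| = 2v_e·f₀/(v + v_e) = 2 × 0.9 × 16480/1456.9 ≈ 20.4 Hz.

20.4 Hz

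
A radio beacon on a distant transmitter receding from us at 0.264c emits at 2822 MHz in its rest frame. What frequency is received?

Relativistic Doppler for frequency: f' = f₀ · √((1 − β)/(1 + β)).
f' = 2822 × √(0.7360/1.2640) = 2822 × 0.76307 ≈ 2153.4 MHz.

2153.4 MHz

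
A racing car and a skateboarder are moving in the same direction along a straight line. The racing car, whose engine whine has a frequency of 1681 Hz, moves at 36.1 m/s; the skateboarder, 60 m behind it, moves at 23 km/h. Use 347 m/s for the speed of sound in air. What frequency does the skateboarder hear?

23 km/h = 6.389 m/s.
The skateboarder is behind, so the racing car is moving away from it while the skateboarder is moving toward the racing car.
With source receding and observer approaching, f' = f · (v + v_o)/(v + v_s).
f' = 1681 × (347 + 6.389)/(347 + 36.1) = 1681 × 353.39/383.1 ≈ 1551 Hz.

1551 Hz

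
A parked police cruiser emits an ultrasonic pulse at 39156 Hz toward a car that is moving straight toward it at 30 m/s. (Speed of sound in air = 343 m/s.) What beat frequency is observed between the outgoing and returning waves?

7506 Hz

At the car (a moving observer), f₁ = f₀ · (v + u)/v = 39156 × 373/343 ≈ 42581 Hz.
On reflection it acts as a source moving toward the stationary detector: f₂ = f₁ · v/(v − u) = 42581 × 343/313 ≈ 46662 Hz.
Equivalently f₂ = f₀ · (v + u)/(v − u).
Beat frequency: |f₂ − f₀| = 2u·f₀/(v − u) = 2 × 30 × 39156/313 ≈ 7506 Hz.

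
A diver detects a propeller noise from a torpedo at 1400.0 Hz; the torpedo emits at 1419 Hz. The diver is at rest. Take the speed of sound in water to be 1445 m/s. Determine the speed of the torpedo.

f' < f, so the torpedo is receding.
f' = f · v/(v + v_s) ⇒ v_s = v · |1 − f/f'|.
v_s = 1445 × |1 − 1419/1400.0| = 1445 × 0.01357 ≈ 19.6 m/s.

19.6 m/s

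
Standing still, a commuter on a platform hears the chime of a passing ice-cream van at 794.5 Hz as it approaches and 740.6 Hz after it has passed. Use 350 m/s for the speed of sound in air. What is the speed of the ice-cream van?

f₁/f₂ = (v + v_s)/(v − v_s), so v_s = v · (f₁ − f₂)/(f₁ + f₂).
v_s = 350 × (794.5 − 740.6)/(794.5 + 740.6) = 350 × 53.9/1535.1 ≈ 12.3 m/s.

12.3 m/s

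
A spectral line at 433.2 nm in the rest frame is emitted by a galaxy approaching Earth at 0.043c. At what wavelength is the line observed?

415.0 nm

Relativistic Doppler for wavelength: λ' = λ₀ · √((1 − β)/(1 + β)).
λ' = 433.2 × √(0.9570/1.0430) = 433.2 × 0.95789 ≈ 415.0 nm.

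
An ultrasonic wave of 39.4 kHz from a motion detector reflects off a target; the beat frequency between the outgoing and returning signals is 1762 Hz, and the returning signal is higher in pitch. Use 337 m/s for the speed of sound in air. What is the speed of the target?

Double Doppler shift off a moving reflector: f₂ = f₀ · (v + u)/(v − u) (u > 0 toward emitter).
Returning signal is higher, so f₂ = f₀ + Δf = 39400 + 1762 = 41162 Hz.
Rearranging, u = v · (f₂ − f₀)/(f₂ + f₀) = 337 × 1762/80562 ≈ 7.4 m/s.
So the target is moving at 7.4 m/s toward the emitter.

7.4 m/s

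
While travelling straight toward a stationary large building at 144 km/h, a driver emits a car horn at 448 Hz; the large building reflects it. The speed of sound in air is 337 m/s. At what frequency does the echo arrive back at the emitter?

569 Hz

144 km/h = 40 m/s.
The large building receives the sound from a moving source: f₁ = f₀ · v/(v − v_e) = 448 × 337/297 ≈ 508 Hz.
On the return leg the driver is a moving observer: f₂ = f₁ · (v + v_e)/v = 508 × 377/337 ≈ 569 Hz.
Equivalently f₂ = f₀ · (v + v_e)/(v − v_e).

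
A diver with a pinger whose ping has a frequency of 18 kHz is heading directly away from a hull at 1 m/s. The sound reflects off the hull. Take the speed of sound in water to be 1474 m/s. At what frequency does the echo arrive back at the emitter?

The hull receives the sound from a moving source: f₁ = f₀ · v/(v + v_e) = 18 × 1474/1475 ≈ 17.99 kHz.
On the return leg the diver with a pinger is a moving observer: f₂ = f₁ · (v − v_e)/v = 17.99 × 1473/1474 ≈ 17.98 kHz.
Equivalently f₂ = f₀ · (v − v_e)/(v + v_e).

17.98 kHz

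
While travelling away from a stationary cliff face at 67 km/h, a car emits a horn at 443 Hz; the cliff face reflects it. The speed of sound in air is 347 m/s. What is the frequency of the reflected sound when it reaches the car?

398 Hz

67 km/h = 18.61 m/s.
The cliff face receives the sound from a moving source: f₁ = f₀ · v/(v + v_e) = 443 × 347/365.61 ≈ 420 Hz.
On the return leg the car is a moving observer: f₂ = f₁ · (v − v_e)/v = 420 × 328.39/347 ≈ 398 Hz.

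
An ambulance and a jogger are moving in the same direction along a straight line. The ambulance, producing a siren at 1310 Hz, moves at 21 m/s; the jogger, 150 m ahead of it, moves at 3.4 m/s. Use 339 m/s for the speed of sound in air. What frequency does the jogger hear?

The jogger is ahead, so the ambulance is moving toward it while the jogger is moving away from the ambulance.
General Doppler shift: f' = f · (v − v_o)/(v − v_s).
f' = 1310 × (339 − 3.4)/(339 − 21) = 1310 × 335.6/318 ≈ 1383 Hz.

1383 Hz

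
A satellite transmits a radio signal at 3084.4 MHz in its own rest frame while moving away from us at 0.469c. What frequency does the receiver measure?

Relativistic Doppler for frequency: f' = f₀ · √((1 − β)/(1 + β)).
f' = 3084.4 × √(0.5310/1.4690) = 3084.4 × 0.60122 ≈ 1854.4 MHz.

1854.4 MHz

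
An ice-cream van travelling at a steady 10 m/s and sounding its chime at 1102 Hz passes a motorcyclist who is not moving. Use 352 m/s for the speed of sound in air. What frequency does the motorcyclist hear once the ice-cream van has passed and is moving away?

1072 Hz

Receding: f₂ = f · v/(v + v_s) = 1102 × 352/362 ≈ 1072 Hz.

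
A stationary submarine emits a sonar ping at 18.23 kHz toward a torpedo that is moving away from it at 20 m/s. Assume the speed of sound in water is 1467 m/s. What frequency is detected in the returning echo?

17.74 kHz

The torpedo first receives the wave as a moving observer: f₁ = f₀ · (v − u)/v = 18.23 × (1467 − 20)/1467 ≈ 17.98 kHz.
The reflection then acts as a moving source: f₂ = f₁ · v/(v + u) ≈ 17.74 kHz.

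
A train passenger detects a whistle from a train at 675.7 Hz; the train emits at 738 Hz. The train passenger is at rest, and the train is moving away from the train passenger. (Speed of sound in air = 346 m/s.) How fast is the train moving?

f' = f · v/(v + v_s) ⇒ v_s = v · |1 − f/f'|.
v_s = 346 × |1 − 738/675.7| = 346 × 0.0922 ≈ 32 m/s.

32 m/s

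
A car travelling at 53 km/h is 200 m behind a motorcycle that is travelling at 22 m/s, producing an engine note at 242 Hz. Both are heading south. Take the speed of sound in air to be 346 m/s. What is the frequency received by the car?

237 Hz

53 km/h = 14.72 m/s.
The car is behind, so the motorcycle is moving away from it while the car is moving toward the motorcycle.
General Doppler shift: f' = f · (v + v_o)/(v + v_s).
f' = 242 × (346 + 14.72)/(346 + 22) = 242 × 360.72/368 ≈ 237 Hz.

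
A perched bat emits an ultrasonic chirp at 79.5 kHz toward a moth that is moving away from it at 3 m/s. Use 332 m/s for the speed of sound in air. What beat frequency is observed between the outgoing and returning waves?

The moth first receives the wave as a moving observer: f₁ = f₀ · (v − u)/v = 79.5 × (332 − 3)/332 ≈ 78.782 kHz.
The reflection then acts as a moving source: f₂ = f₁ · v/(v + u) ≈ 78.076 kHz.
Equivalently f₂ = f₀ · (v − u)/(v + u).
Beat frequency (with f₀ = 79500 Hz): |f₂ − f₀| = 2u·f₀/(v + u) = 2 × 3 × 79500/335 ≈ 1424 Hz.

1424 Hz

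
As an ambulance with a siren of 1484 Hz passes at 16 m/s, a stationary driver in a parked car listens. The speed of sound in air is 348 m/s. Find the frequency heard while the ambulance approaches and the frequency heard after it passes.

1556 Hz approaching; 1419 Hz receding

Approaching: f₁ = f · v/(v − v_s) = 1484 × 348/332 ≈ 1556 Hz.
Receding: f₂ = f · v/(v + v_s) = 1484 × 348/364 ≈ 1419 Hz.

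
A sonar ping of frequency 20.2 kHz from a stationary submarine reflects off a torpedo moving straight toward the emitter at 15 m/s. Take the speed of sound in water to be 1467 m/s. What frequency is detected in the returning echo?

20.6 kHz

The torpedo first receives the wave as a moving observer: f₁ = f₀ · (v + u)/v = 20.2 × (1467 + 15)/1467 ≈ 20.4 kHz.
The reflection then acts as a moving source: f₂ = f₁ · v/(v − u) ≈ 20.6 kHz.
Equivalently f₂ = f₀ · (v + u)/(v − u).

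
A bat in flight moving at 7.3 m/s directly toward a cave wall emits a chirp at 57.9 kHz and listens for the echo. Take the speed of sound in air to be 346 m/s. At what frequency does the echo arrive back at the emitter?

60.4 kHz

The cave wall receives the sound from a moving source: f₁ = f₀ · v/(v − v_e) = 57.9 × 346/338.7 ≈ 59.1 kHz.
On the return leg the bat in flight is a moving observer: f₂ = f₁ · (v + v_e)/v = 59.1 × 353.3/346 ≈ 60.4 kHz.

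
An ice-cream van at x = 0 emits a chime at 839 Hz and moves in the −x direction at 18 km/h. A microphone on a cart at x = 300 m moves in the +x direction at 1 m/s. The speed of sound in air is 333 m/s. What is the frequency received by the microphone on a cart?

824 Hz

18 km/h = 5 m/s.
The observer lies on the +x side, so the source is heading away from the observer and the observer is heading away from the source.
Both move, so f' = f · (v − v_o)/(v + v_s).
f' = 839 × (333 − 1)/(333 + 5) = 839 × 332/338 ≈ 824 Hz.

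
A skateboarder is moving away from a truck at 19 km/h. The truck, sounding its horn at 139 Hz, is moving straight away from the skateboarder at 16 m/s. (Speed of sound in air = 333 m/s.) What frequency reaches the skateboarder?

19 km/h = 5.278 m/s.
Both move, so f' = f · (v − v_o)/(v + v_s).
f' = 139 × (333 − 5.278)/(333 + 16) = 139 × 327.72/349 ≈ 131 Hz.

131 Hz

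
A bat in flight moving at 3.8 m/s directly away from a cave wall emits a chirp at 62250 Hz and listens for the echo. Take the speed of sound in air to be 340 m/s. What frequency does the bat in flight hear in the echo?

60874 Hz

The cave wall receives the sound from a moving source: f₁ = f₀ · v/(v + v_e) = 62250 × 340/343.8 ≈ 61562 Hz.
On the return leg the bat in flight is a moving observer: f₂ = f₁ · (v − v_e)/v = 61562 × 336.2/340 ≈ 60874 Hz.
Equivalently f₂ = f₀ · (v − v_e)/(v + v_e).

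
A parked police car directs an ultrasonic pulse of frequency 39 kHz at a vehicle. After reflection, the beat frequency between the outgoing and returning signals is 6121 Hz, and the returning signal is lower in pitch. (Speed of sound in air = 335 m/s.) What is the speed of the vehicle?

Double Doppler shift off a moving reflector: f₂ = f₀ · (v + u)/(v − u) (u > 0 toward emitter).
Returning signal is lower, so f₂ = f₀ − Δf = 39000 − 6121 = 32879 Hz.
Rearranging, u = v · (f₂ − f₀)/(f₂ + f₀) = 335 × -6121/71879 ≈ -29 m/s.
So the vehicle is moving at 29 m/s away from the emitter.

29 m/s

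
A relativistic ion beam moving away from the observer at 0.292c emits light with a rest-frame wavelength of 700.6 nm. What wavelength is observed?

946.4 nm

Relativistic Doppler for wavelength: λ' = λ₀ · √((1 + β)/(1 − β)).
λ' = 700.6 × √(1.2920/0.7080) = 700.6 × 1.35087 ≈ 946.4 nm.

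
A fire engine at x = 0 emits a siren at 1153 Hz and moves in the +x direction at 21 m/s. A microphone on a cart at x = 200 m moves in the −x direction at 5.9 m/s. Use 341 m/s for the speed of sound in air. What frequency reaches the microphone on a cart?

The observer lies on the +x side, so the source is heading toward the observer and the observer is heading toward the source.
With source approaching and observer approaching, f' = f · (v + v_o)/(v − v_s).
f' = 1153 × (341 + 5.9)/(341 − 21) = 1153 × 346.9/320 ≈ 1250 Hz.

1250 Hz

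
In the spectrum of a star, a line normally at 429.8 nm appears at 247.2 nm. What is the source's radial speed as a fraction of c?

0.503c

λ'/λ₀ = 0.5752 < 1 (blueshift), so the source is approaching.
λ'/λ₀ = √((1 − β)/(1 + β)) for an approaching source ⇒ β = (1 − r²)/(1 + r²) with r = λ'/λ₀.
β = (1 − 0.3308)/(1 + 0.3308) ≈ 0.503.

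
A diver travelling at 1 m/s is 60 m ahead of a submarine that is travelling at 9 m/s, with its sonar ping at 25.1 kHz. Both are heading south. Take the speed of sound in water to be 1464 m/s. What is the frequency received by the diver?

25.2 kHz

The diver is ahead, so the submarine is moving toward it while the diver is moving away from the submarine.
Both move, so f' = f · (v − v_o)/(v − v_s).
f' = 25.1 × (1464 − 1)/(1464 − 9) = 25.1 × 1463/1455 ≈ 25.2 kHz.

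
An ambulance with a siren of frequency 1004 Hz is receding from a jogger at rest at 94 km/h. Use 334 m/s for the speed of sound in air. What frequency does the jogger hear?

94 km/h = 26.11 m/s.
Moving source, stationary observer: f' = f · v/(v + v_s) since the source is receding.
f' = 1004 × 334/(334 + 26.11) = 1004 × 334/360.1 ≈ 931 Hz.

931 Hz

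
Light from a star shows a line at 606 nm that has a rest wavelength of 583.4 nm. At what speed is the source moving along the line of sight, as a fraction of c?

0.038c

λ'/λ₀ = 1.0387 > 1 (redshift), so the source is receding.
λ'/λ₀ = √((1 + β)/(1 − β)) for a receding source ⇒ β = (r² − 1)/(r² + 1) with r = λ'/λ₀.
β = (1.0790 − 1)/(1.0790 + 1) ≈ 0.038.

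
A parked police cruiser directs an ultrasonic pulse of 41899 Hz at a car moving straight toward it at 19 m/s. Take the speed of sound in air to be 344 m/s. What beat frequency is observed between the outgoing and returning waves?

4899 Hz

The car first receives the wave as a moving observer: f₁ = f₀ · (v + u)/v = 41899 × (344 + 19)/344 ≈ 44213 Hz.
The reflection then acts as a moving source: f₂ = f₁ · v/(v − u) ≈ 46798 Hz.
Equivalently f₂ = f₀ · (v + u)/(v − u).
Beat frequency: |f₂ − f₀| = 2u·f₀/(v − u) = 2 × 19 × 41899/325 ≈ 4899 Hz.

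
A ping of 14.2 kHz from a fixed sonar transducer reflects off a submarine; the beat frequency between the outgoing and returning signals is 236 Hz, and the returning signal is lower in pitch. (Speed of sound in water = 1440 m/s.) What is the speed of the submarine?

Double Doppler shift off a moving reflector: f₂ = f₀ · (v + u)/(v − u) (u > 0 toward emitter).
Returning signal is lower, so f₂ = f₀ − Δf = 14200 − 236 = 13964 Hz.
Rearranging, u = v · (f₂ − f₀)/(f₂ + f₀) = 1440 × -236/28164 ≈ -12.1 m/s.
So the submarine is moving at 12.1 m/s away from the emitter.

12.1 m/s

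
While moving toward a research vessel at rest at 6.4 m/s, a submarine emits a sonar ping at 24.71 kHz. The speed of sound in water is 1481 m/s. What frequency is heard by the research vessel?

With the source moving toward a stationary observer, f' = f · v/(v − v_s).
f' = 24.71 × 1481/(1481 − 6.4) = 24.71 × 1481/1475 ≈ 24.8 kHz.

24.8 kHz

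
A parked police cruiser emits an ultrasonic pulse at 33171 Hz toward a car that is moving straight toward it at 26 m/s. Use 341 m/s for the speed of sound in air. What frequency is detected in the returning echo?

38647 Hz

At the car (a moving observer), f₁ = f₀ · (v + u)/v = 33171 × 367/341 ≈ 35700 Hz.
On reflection it acts as a source moving toward the stationary detector: f₂ = f₁ · v/(v − u) = 35700 × 341/315 ≈ 38647 Hz.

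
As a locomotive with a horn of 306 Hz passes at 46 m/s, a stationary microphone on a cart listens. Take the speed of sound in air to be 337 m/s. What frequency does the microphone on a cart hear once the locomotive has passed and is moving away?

Receding: f₂ = f · v/(v + v_s) = 306 × 337/383 ≈ 269 Hz.

269 Hz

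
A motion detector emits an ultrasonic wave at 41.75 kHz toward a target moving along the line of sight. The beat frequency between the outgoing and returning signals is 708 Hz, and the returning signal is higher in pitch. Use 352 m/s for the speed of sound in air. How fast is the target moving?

2.96 m/s

Double Doppler shift off a moving reflector: f₂ = f₀ · (v + u)/(v − u) (u > 0 toward emitter).
Returning signal is higher, so f₂ = f₀ + Δf = 41750 + 708 = 42458 Hz.
Rearranging, u = v · (f₂ − f₀)/(f₂ + f₀) = 352 × 708/84208 ≈ 2.96 m/s.
So the target is moving at 2.96 m/s toward the emitter.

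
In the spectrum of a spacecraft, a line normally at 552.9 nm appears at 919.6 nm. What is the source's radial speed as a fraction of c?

λ'/λ₀ = 1.6632 > 1 (redshift), so the source is receding.
λ'/λ₀ = √((1 + β)/(1 − β)) for a receding source ⇒ β = (r² − 1)/(r² + 1) with r = λ'/λ₀.
β = (2.7663 − 1)/(2.7663 + 1) ≈ 0.469.

0.469c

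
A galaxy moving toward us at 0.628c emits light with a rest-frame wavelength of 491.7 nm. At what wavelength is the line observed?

Relativistic Doppler for wavelength: λ' = λ₀ · √((1 − β)/(1 + β)).
λ' = 491.7 × √(0.3720/1.6280) = 491.7 × 0.47802 ≈ 235.0 nm.

235.0 nm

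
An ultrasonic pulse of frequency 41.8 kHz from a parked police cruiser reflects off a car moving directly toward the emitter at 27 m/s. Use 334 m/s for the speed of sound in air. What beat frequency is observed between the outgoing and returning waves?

The car first receives the wave as a moving observer: f₁ = f₀ · (v + u)/v = 41.8 × (334 + 27)/334 ≈ 45.18 kHz.
The reflection then acts as a moving source: f₂ = f₁ · v/(v − u) ≈ 49.15 kHz.
Beat frequency (with f₀ = 41800 Hz): |f₂ − f₀| = 2u·f₀/(v − u) = 2 × 27 × 41800/307 ≈ 7352 Hz.

7352 Hz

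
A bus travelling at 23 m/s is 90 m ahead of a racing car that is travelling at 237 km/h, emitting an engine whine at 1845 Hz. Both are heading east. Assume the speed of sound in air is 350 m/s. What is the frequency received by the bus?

237 km/h = 65.83 m/s.
The bus is ahead, so the racing car is moving toward it while the bus is moving away from the racing car.
Both move, so f' = f · (v − v_o)/(v − v_s).
f' = 1845 × (350 − 23)/(350 − 65.83) = 1845 × 327/284.17 ≈ 2123 Hz.

2123 Hz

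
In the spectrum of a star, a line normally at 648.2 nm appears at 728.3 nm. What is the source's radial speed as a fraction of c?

0.116

λ'/λ₀ = 1.1236 > 1 (redshift), so the source is receding.
λ'/λ₀ = √((1 + β)/(1 − β)) for a receding source ⇒ β = (r² − 1)/(r² + 1) with r = λ'/λ₀.
β = (1.2624 − 1)/(1.2624 + 1) ≈ 0.116.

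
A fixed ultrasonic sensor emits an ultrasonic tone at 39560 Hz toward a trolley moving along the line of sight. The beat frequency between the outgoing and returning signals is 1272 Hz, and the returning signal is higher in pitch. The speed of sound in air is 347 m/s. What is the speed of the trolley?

Double Doppler shift off a moving reflector: f₂ = f₀ · (v + u)/(v − u) (u > 0 toward emitter).
Returning signal is higher, so f₂ = f₀ + Δf = 39560 + 1272 = 40832 Hz.
Rearranging, u = v · (f₂ − f₀)/(f₂ + f₀) = 347 × 1272/80392 ≈ 5.5 m/s.
So the trolley is moving at 5.5 m/s toward the emitter.

5.5 m/s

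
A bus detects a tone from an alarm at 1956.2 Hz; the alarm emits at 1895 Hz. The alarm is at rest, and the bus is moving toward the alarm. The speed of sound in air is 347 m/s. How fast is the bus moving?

f' = f · (v + v_o)/v ⇒ v_o = v · |f'/f − 1|.
v_o = 347 × |1956.2/1895 − 1| = 347 × 0.0323 ≈ 11.2 m/s.

11.2 m/s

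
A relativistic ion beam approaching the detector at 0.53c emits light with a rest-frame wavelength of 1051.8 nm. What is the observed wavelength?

Relativistic Doppler for wavelength: λ' = λ₀ · √((1 − β)/(1 + β)).
λ' = 1051.8 × √(0.4700/1.5300) = 1051.8 × 0.55425 ≈ 583.0 nm.

583.0 nm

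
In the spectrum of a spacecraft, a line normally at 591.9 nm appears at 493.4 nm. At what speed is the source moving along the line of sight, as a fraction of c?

λ'/λ₀ = 0.8336 < 1 (blueshift), so the source is approaching.
λ'/λ₀ = √((1 − β)/(1 + β)) for an approaching source ⇒ β = (1 − r²)/(1 + r²) with r = λ'/λ₀.
β = (1 − 0.6949)/(1 + 0.6949) ≈ 0.180.

0.180c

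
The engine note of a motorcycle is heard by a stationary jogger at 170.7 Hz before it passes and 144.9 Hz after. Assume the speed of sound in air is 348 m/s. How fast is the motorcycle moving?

f₁/f₂ = (v + v_s)/(v − v_s), so v_s = v · (f₁ − f₂)/(f₁ + f₂).
v_s = 348 × (170.7 − 144.9)/(170.7 + 144.9) = 348 × 25.8/315.6 ≈ 28 m/s.

28 m/s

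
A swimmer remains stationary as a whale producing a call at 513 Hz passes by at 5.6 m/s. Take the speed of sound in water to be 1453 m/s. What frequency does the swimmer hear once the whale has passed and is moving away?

511 Hz

Receding: f₂ = f · v/(v + v_s) = 513 × 1453/1458.6 ≈ 511 Hz.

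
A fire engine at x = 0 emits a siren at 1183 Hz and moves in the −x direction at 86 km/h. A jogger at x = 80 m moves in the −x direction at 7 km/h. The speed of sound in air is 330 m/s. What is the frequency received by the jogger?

86 km/h = 23.89 m/s; 7 km/h = 1.944 m/s.
The observer lies on the +x side, so the source is heading away from the observer and the observer is heading toward the source.
General Doppler shift: f' = f · (v + v_o)/(v + v_s).
f' = 1183 × (330 + 1.944)/(330 + 23.89) = 1183 × 331.94/353.89 ≈ 1110 Hz.

1110 Hz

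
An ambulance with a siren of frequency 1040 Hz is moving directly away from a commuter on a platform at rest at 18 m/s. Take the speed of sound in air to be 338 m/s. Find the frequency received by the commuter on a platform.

987 Hz

Moving source, stationary observer: f' = f · v/(v + v_s) since the source is receding.
f' = 1040 × 338/(338 + 18) = 1040 × 338/356 ≈ 987 Hz.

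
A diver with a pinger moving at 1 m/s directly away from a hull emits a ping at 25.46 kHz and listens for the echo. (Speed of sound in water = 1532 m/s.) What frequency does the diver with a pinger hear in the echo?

The hull receives the sound from a moving source: f₁ = f₀ · v/(v + v_e) = 25.46 × 1532/1533 ≈ 25.4 kHz.
On the return leg the diver with a pinger is a moving observer: f₂ = f₁ · (v − v_e)/v = 25.4 × 1531/1532 ≈ 25.4 kHz.
Equivalently f₂ = f₀ · (v − v_e)/(v + v_e).

25.4 kHz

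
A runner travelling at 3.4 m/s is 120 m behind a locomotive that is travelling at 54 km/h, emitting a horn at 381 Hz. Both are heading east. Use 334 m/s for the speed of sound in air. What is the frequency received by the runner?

368 Hz

54 km/h = 15 m/s.
The runner is behind, so the locomotive is moving away from it while the runner is moving toward the locomotive.
General Doppler shift: f' = f · (v + v_o)/(v + v_s).
f' = 381 × (334 + 3.4)/(334 + 15) = 381 × 337.4/349 ≈ 368 Hz.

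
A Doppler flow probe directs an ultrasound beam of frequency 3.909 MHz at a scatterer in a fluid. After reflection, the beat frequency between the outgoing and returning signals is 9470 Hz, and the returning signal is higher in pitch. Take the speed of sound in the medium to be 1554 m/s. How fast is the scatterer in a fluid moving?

1.88 m/s

Double Doppler shift off a moving reflector: f₂ = f₀ · (v + u)/(v − u) (u > 0 toward emitter).
Returning signal is higher, so f₂ = f₀ + Δf = 3909000 + 9470 = 3918470 Hz.
Rearranging, u = v · (f₂ − f₀)/(f₂ + f₀) = 1554 × 9470/7827470 ≈ 1.88 m/s.
So the scatterer in a fluid is moving at 1.88 m/s toward the emitter.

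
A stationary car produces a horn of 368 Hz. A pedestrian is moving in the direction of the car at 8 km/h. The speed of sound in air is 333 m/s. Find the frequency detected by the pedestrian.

370 Hz

8 km/h = 2.222 m/s.
Moving observer, stationary source: f' = f · (v + v_o)/v.
f' = 368 × (333 + 2.222)/333 = 368 × 335.22/333 ≈ 370 Hz.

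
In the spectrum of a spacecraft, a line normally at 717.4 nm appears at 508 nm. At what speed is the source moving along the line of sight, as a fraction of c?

λ'/λ₀ = 0.7081 < 1 (blueshift), so the source is approaching.
λ'/λ₀ = √((1 − β)/(1 + β)) for an approaching source ⇒ β = (1 − r²)/(1 + r²) with r = λ'/λ₀.
β = (1 − 0.5014)/(1 + 0.5014) ≈ 0.332.

0.332c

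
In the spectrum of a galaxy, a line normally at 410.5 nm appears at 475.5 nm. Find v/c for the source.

λ'/λ₀ = 1.1583 > 1 (redshift), so the source is receding.
λ'/λ₀ = √((1 + β)/(1 − β)) for a receding source ⇒ β = (r² − 1)/(r² + 1) with r = λ'/λ₀.
β = (1.3418 − 1)/(1.3418 + 1) ≈ 0.146.

0.146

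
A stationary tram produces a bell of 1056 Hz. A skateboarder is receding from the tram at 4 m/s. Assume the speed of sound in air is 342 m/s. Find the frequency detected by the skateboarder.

Moving observer, stationary source: f' = f · (v − v_o)/v.
f' = 1056 × (342 − 4)/342 = 1056 × 338/342 ≈ 1044 Hz.

1044 Hz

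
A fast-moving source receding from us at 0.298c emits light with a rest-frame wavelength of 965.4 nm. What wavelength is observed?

Relativistic Doppler for wavelength: λ' = λ₀ · √((1 + β)/(1 − β)).
λ' = 965.4 × √(1.2980/0.7020) = 965.4 × 1.35978 ≈ 1312.7 nm.

1312.7 nm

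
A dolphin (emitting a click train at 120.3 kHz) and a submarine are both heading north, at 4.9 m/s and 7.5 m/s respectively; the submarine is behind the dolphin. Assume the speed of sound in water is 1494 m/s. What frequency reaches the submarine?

120.5 kHz

The submarine is behind, so the dolphin is moving away from it while the submarine is moving toward the dolphin.
Both move, so f' = f · (v + v_o)/(v + v_s).
f' = 120.3 × (1494 + 7.5)/(1494 + 4.9) = 120.3 × 1501.5/1498.9 ≈ 120.5 kHz.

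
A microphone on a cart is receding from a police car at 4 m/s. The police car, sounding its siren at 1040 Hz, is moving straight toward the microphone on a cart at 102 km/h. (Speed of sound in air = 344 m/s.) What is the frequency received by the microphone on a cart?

102 km/h = 28.33 m/s.
General Doppler shift: f' = f · (v − v_o)/(v − v_s).
f' = 1040 × (344 − 4)/(344 − 28.33) = 1040 × 340/315.67 ≈ 1120 Hz.

1120 Hz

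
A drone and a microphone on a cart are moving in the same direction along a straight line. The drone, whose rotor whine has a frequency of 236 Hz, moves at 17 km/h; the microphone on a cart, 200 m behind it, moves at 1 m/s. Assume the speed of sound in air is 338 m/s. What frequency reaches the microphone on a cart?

233 Hz

17 km/h = 4.722 m/s.
The microphone on a cart is behind, so the drone is moving away from it while the microphone on a cart is moving toward the drone.
Both move, so f' = f · (v + v_o)/(v + v_s).
f' = 236 × (338 + 1)/(338 + 4.722) = 236 × 339/342.72 ≈ 233 Hz.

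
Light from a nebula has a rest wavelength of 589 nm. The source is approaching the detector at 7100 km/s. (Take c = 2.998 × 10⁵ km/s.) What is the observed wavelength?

β = v/c = 7100/299800 = 0.0237.
Relativistic Doppler for wavelength: λ' = λ₀ · √((1 − β)/(1 + β)).
λ' = 589 × √(0.9763/1.0237) = 589 × 0.97659 ≈ 575.2 nm.

575.2 nm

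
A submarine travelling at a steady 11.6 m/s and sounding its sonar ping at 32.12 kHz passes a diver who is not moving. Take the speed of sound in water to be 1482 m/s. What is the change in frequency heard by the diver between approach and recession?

0.503 kHz

Approaching: f₁ = f · v/(v − v_s) = 32.12 × 1482/1470.4 ≈ 32.373 kHz.
Receding: f₂ = f · v/(v + v_s) = 32.12 × 1482/1493.6 ≈ 31.871 kHz.
Drop: f₁ − f₂ = 2f·v·v_s/(v² − v_s²) = 2 × 32.12 × 1482 × 11.6/(1482² − 11.6²) ≈ 0.503 kHz.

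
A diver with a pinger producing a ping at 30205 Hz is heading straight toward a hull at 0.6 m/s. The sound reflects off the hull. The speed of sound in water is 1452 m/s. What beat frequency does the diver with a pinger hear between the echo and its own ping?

25.0 Hz

The hull receives the sound from a moving source: f₁ = f₀ · v/(v − v_e) = 30205 × 1452/1451.4 ≈ 30217.5 Hz.
On the return leg the diver with a pinger is a moving observer: f₂ = f₁ · (v + v_e)/v = 30217.5 × 1452.6/1452 ≈ 30230.0 Hz.
Equivalently f₂ = f₀ · (v + v_e)/(v − v_e).
Beat against the emitted tone: |f₂ − f₀| = 2v_e·f₀/(v − v_e) = 2 × 0.6 × 30205/1451.4 ≈ 25.0 Hz.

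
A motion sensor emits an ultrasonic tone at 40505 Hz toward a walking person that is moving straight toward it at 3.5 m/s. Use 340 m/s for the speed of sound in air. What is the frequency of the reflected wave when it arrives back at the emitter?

The walking person first receives the wave as a moving observer: f₁ = f₀ · (v + u)/v = 40505 × (340 + 3.5)/340 ≈ 40922 Hz.
On reflection it acts as a source moving toward the stationary detector: f₂ = f₁ · v/(v − u) = 40922 × 340/336.5 ≈ 41348 Hz.
Equivalently f₂ = f₀ · (v + u)/(v − u).

41348 Hz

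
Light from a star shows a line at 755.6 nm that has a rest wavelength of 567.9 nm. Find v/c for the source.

λ'/λ₀ = 1.3305 > 1 (redshift), so the source is receding.
λ'/λ₀ = √((1 + β)/(1 − β)) for a receding source ⇒ β = (r² − 1)/(r² + 1) with r = λ'/λ₀.
β = (1.7703 − 1)/(1.7703 + 1) ≈ 0.278.

0.278c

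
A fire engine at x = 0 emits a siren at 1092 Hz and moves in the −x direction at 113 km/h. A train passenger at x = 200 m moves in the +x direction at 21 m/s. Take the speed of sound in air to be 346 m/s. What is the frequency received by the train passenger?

940 Hz

113 km/h = 31.39 m/s.
The observer lies on the +x side, so the source is heading away from the observer and the observer is heading away from the source.
With source receding and observer receding, f' = f · (v − v_o)/(v + v_s).
f' = 1092 × (346 − 21)/(346 + 31.39) = 1092 × 325/377.39 ≈ 940 Hz.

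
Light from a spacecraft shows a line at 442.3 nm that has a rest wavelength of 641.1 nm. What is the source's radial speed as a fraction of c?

λ'/λ₀ = 0.6899 < 1 (blueshift), so the source is approaching.
λ'/λ₀ = √((1 − β)/(1 + β)) for an approaching source ⇒ β = (1 − r²)/(1 + r²) with r = λ'/λ₀.
β = (1 − 0.4760)/(1 + 0.4760) ≈ 0.355.

0.355c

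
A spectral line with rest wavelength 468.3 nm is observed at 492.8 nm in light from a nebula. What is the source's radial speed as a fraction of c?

0.051c

λ'/λ₀ = 1.0523 > 1 (redshift), so the source is receding.
λ'/λ₀ = √((1 + β)/(1 − β)) for a receding source ⇒ β = (r² − 1)/(r² + 1) with r = λ'/λ₀.
β = (1.1074 − 1)/(1.1074 + 1) ≈ 0.051.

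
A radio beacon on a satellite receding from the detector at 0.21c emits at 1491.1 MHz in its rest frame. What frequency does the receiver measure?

1204.8 MHz

Relativistic Doppler for frequency: f' = f₀ · √((1 − β)/(1 + β)).
f' = 1491.1 × √(0.7900/1.2100) = 1491.1 × 0.80802 ≈ 1204.8 MHz.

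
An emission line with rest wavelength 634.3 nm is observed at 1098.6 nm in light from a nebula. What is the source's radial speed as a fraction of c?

0.500

λ'/λ₀ = 1.7320 > 1 (redshift), so the source is receding.
λ'/λ₀ = √((1 + β)/(1 − β)) for a receding source ⇒ β = (r² − 1)/(r² + 1) with r = λ'/λ₀.
β = (2.9998 − 1)/(2.9998 + 1) ≈ 0.500.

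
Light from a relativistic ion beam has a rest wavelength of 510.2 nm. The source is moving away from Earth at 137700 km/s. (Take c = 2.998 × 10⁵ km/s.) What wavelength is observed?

β = v/c = 137700/299800 = 0.4593.
Relativistic Doppler for wavelength: λ' = λ₀ · √((1 + β)/(1 − β)).
λ' = 510.2 × √(1.4593/0.5407) = 510.2 × 1.64285 ≈ 838.2 nm.

838.2 nm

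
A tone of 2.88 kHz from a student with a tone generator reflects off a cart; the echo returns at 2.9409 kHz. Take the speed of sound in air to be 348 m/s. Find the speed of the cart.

Double Doppler shift off a moving reflector: f₂ = f₀ · (v + u)/(v − u) (u > 0 toward emitter).
Rearranging, u = v · (f₂ − f₀)/(f₂ + f₀) = 348 × 0.0609/5.8209 ≈ 3.6 m/s.
So the cart is moving at 3.6 m/s toward the emitter.

3.6 m/s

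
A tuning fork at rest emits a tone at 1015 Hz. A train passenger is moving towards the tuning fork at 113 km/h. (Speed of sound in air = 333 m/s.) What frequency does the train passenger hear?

1111 Hz

113 km/h = 31.39 m/s.
Moving observer, stationary source: f' = f · (v + v_o)/v.
f' = 1015 × (333 + 31.39)/333 = 1015 × 364.39/333 ≈ 1111 Hz.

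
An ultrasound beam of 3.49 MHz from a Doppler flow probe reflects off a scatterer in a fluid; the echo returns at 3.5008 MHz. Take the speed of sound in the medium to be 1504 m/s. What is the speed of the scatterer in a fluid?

2.32 m/s

Double Doppler shift off a moving reflector: f₂ = f₀ · (v + u)/(v − u) (u > 0 toward emitter).
Rearranging, u = v · (f₂ − f₀)/(f₂ + f₀) = 1504 × 0.0108/6.9908 ≈ 2.32 m/s.
So the scatterer in a fluid is moving at 2.32 m/s toward the emitter.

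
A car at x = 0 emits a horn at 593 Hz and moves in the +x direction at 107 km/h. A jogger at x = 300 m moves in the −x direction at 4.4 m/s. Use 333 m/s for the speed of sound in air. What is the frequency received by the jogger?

660 Hz

107 km/h = 29.72 m/s.
The observer lies on the +x side, so the source is heading toward the observer and the observer is heading toward the source.
With source approaching and observer approaching, f' = f · (v + v_o)/(v − v_s).
f' = 593 × (333 + 4.4)/(333 − 29.72) = 593 × 337.4/303.28 ≈ 660 Hz.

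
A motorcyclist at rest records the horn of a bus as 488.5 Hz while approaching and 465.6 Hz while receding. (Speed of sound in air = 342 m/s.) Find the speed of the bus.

f₁/f₂ = (v + v_s)/(v − v_s), so v_s = v · (f₁ − f₂)/(f₁ + f₂).
v_s = 342 × (488.5 − 465.6)/(488.5 + 465.6) = 342 × 22.9/954.1 ≈ 8.2 m/s.

8.2 m/s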